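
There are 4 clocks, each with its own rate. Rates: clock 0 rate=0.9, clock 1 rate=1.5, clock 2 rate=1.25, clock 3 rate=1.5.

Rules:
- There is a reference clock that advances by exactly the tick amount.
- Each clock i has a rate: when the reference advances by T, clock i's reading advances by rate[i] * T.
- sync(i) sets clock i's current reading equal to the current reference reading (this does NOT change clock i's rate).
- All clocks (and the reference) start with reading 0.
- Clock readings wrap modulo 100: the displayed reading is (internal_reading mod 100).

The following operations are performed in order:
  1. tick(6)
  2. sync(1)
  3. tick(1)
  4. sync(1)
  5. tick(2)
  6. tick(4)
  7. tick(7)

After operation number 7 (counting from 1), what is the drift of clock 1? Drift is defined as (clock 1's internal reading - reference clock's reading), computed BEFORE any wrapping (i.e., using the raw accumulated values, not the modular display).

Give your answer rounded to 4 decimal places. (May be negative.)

Answer: 6.5000

Derivation:
After op 1 tick(6): ref=6.0000 raw=[5.4000 9.0000 7.5000 9.0000]
After op 2 sync(1): ref=6.0000 raw=[5.4000 6.0000 7.5000 9.0000]
After op 3 tick(1): ref=7.0000 raw=[6.3000 7.5000 8.7500 10.5000]
After op 4 sync(1): ref=7.0000 raw=[6.3000 7.0000 8.7500 10.5000]
After op 5 tick(2): ref=9.0000 raw=[8.1000 10.0000 11.2500 13.5000]
After op 6 tick(4): ref=13.0000 raw=[11.7000 16.0000 16.2500 19.5000]
After op 7 tick(7): ref=20.0000 raw=[18.0000 26.5000 25.0000 30.0000]
Drift of clock 1 after op 7: 26.5000 - 20.0000 = 6.5000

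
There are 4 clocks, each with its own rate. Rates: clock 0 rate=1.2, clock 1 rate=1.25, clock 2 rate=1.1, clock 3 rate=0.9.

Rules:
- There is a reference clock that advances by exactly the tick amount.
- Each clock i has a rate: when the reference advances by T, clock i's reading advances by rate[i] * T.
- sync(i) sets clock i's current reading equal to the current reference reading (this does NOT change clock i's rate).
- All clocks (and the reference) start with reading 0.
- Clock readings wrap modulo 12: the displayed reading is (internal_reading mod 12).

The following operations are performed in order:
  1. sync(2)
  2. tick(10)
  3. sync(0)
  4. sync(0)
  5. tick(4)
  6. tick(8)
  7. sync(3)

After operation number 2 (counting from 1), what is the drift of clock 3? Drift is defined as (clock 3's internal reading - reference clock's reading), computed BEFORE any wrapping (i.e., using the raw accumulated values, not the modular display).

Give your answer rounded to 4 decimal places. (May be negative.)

Answer: -1.0000

Derivation:
After op 1 sync(2): ref=0.0000 raw=[0.0000 0.0000 0.0000 0.0000]
After op 2 tick(10): ref=10.0000 raw=[12.0000 12.5000 11.0000 9.0000]
Drift of clock 3 after op 2: 9.0000 - 10.0000 = -1.0000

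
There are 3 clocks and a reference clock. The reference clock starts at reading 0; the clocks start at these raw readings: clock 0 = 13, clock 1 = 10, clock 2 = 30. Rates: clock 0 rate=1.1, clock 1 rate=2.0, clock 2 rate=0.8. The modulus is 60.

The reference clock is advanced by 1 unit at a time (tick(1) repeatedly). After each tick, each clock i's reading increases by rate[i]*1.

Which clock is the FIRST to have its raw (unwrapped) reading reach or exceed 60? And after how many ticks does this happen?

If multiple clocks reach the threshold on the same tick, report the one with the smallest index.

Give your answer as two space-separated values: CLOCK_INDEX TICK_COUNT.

Answer: 1 25

Derivation:
clock 0: start=13, rate=1.1, needs 60-13 = 47; ticks = ceil(47/1.1) = ceil(42.7273) = 43; reading at tick 43 = 13 + 1.1*43 = 60.3000
clock 1: start=10, rate=2.0, needs 60-10 = 50; ticks = ceil(50/2.0) = ceil(25.0000) = 25; reading at tick 25 = 10 + 2.0*25 = 60.0000
clock 2: start=30, rate=0.8, needs 60-30 = 30; ticks = ceil(30/0.8) = ceil(37.5000) = 38; reading at tick 38 = 30 + 0.8*38 = 60.4000
Minimum tick count = 25; winners = [1]; smallest index = 1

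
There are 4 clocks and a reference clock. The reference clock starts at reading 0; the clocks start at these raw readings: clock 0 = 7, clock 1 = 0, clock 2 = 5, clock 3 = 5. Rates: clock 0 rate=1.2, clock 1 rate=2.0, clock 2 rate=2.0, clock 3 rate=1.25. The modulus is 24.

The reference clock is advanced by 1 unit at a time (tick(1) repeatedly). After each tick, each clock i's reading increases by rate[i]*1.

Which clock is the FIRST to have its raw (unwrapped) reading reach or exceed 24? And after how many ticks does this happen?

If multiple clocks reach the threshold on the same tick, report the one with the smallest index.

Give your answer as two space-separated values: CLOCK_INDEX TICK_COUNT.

clock 0: start=7, rate=1.2, needs 24-7 = 17; ticks = ceil(17/1.2) = ceil(14.1667) = 15; reading at tick 15 = 7 + 1.2*15 = 25.0000
clock 1: start=0, rate=2.0, needs 24-0 = 24; ticks = ceil(24/2.0) = ceil(12.0000) = 12; reading at tick 12 = 0 + 2.0*12 = 24.0000
clock 2: start=5, rate=2.0, needs 24-5 = 19; ticks = ceil(19/2.0) = ceil(9.5000) = 10; reading at tick 10 = 5 + 2.0*10 = 25.0000
clock 3: start=5, rate=1.25, needs 24-5 = 19; ticks = ceil(19/1.25) = ceil(15.2000) = 16; reading at tick 16 = 5 + 1.25*16 = 25.0000
Minimum tick count = 10; winners = [2]; smallest index = 2

Answer: 2 10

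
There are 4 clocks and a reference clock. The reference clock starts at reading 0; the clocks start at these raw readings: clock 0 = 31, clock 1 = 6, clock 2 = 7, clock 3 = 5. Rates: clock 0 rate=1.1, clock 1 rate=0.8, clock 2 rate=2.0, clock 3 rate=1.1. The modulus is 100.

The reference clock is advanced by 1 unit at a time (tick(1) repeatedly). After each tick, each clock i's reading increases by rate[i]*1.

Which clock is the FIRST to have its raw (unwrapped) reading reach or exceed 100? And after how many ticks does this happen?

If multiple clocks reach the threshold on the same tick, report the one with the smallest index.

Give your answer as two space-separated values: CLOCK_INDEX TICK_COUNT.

clock 0: start=31, rate=1.1, needs 100-31 = 69; ticks = ceil(69/1.1) = ceil(62.7273) = 63; reading at tick 63 = 31 + 1.1*63 = 100.3000
clock 1: start=6, rate=0.8, needs 100-6 = 94; ticks = ceil(94/0.8) = ceil(117.5000) = 118; reading at tick 118 = 6 + 0.8*118 = 100.4000
clock 2: start=7, rate=2.0, needs 100-7 = 93; ticks = ceil(93/2.0) = ceil(46.5000) = 47; reading at tick 47 = 7 + 2.0*47 = 101.0000
clock 3: start=5, rate=1.1, needs 100-5 = 95; ticks = ceil(95/1.1) = ceil(86.3636) = 87; reading at tick 87 = 5 + 1.1*87 = 100.7000
Minimum tick count = 47; winners = [2]; smallest index = 2

Answer: 2 47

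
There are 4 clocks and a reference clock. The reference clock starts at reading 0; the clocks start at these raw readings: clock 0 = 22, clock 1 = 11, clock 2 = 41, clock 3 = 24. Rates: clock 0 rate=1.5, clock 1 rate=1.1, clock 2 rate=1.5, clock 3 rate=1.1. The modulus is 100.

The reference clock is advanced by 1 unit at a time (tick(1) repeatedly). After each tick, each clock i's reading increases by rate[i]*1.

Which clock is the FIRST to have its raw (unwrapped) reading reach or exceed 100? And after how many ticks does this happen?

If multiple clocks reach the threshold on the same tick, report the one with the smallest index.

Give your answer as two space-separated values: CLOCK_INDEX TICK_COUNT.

clock 0: start=22, rate=1.5, needs 100-22 = 78; ticks = ceil(78/1.5) = ceil(52.0000) = 52; reading at tick 52 = 22 + 1.5*52 = 100.0000
clock 1: start=11, rate=1.1, needs 100-11 = 89; ticks = ceil(89/1.1) = ceil(80.9091) = 81; reading at tick 81 = 11 + 1.1*81 = 100.1000
clock 2: start=41, rate=1.5, needs 100-41 = 59; ticks = ceil(59/1.5) = ceil(39.3333) = 40; reading at tick 40 = 41 + 1.5*40 = 101.0000
clock 3: start=24, rate=1.1, needs 100-24 = 76; ticks = ceil(76/1.1) = ceil(69.0909) = 70; reading at tick 70 = 24 + 1.1*70 = 101.0000
Minimum tick count = 40; winners = [2]; smallest index = 2

Answer: 2 40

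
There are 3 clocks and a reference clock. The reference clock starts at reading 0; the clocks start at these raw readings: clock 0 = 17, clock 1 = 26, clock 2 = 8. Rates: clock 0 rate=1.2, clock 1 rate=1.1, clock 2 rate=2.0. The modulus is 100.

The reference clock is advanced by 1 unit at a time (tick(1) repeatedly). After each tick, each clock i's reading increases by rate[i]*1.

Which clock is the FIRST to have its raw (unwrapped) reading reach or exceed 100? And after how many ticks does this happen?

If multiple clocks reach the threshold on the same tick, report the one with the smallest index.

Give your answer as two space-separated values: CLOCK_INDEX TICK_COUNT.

Answer: 2 46

Derivation:
clock 0: start=17, rate=1.2, needs 100-17 = 83; ticks = ceil(83/1.2) = ceil(69.1667) = 70; reading at tick 70 = 17 + 1.2*70 = 101.0000
clock 1: start=26, rate=1.1, needs 100-26 = 74; ticks = ceil(74/1.1) = ceil(67.2727) = 68; reading at tick 68 = 26 + 1.1*68 = 100.8000
clock 2: start=8, rate=2.0, needs 100-8 = 92; ticks = ceil(92/2.0) = ceil(46.0000) = 46; reading at tick 46 = 8 + 2.0*46 = 100.0000
Minimum tick count = 46; winners = [2]; smallest index = 2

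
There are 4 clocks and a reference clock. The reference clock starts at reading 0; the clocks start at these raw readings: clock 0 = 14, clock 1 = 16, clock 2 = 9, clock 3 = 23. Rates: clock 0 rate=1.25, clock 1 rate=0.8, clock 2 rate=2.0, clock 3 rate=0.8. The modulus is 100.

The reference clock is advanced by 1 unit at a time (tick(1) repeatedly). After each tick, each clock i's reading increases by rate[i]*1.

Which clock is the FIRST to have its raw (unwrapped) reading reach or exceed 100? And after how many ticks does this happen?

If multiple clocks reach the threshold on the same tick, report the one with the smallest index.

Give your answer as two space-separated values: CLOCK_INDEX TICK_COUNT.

Answer: 2 46

Derivation:
clock 0: start=14, rate=1.25, needs 100-14 = 86; ticks = ceil(86/1.25) = ceil(68.8000) = 69; reading at tick 69 = 14 + 1.25*69 = 100.2500
clock 1: start=16, rate=0.8, needs 100-16 = 84; ticks = ceil(84/0.8) = ceil(105.0000) = 105; reading at tick 105 = 16 + 0.8*105 = 100.0000
clock 2: start=9, rate=2.0, needs 100-9 = 91; ticks = ceil(91/2.0) = ceil(45.5000) = 46; reading at tick 46 = 9 + 2.0*46 = 101.0000
clock 3: start=23, rate=0.8, needs 100-23 = 77; ticks = ceil(77/0.8) = ceil(96.2500) = 97; reading at tick 97 = 23 + 0.8*97 = 100.6000
Minimum tick count = 46; winners = [2]; smallest index = 2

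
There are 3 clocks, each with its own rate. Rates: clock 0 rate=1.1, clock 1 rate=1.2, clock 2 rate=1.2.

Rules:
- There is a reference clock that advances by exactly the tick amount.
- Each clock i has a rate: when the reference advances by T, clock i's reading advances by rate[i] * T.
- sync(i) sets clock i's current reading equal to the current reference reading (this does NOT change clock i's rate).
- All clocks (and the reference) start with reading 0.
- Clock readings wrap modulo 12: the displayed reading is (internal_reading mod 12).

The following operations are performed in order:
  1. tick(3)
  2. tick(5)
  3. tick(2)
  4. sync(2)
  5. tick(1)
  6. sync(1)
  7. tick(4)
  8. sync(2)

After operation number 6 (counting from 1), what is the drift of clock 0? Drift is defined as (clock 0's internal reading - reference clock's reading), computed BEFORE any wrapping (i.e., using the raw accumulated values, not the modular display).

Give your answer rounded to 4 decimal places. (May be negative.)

Answer: 1.1000

Derivation:
After op 1 tick(3): ref=3.0000 raw=[3.3000 3.6000 3.6000]
After op 2 tick(5): ref=8.0000 raw=[8.8000 9.6000 9.6000]
After op 3 tick(2): ref=10.0000 raw=[11.0000 12.0000 12.0000]
After op 4 sync(2): ref=10.0000 raw=[11.0000 12.0000 10.0000]
After op 5 tick(1): ref=11.0000 raw=[12.1000 13.2000 11.2000]
After op 6 sync(1): ref=11.0000 raw=[12.1000 11.0000 11.2000]
Drift of clock 0 after op 6: 12.1000 - 11.0000 = 1.1000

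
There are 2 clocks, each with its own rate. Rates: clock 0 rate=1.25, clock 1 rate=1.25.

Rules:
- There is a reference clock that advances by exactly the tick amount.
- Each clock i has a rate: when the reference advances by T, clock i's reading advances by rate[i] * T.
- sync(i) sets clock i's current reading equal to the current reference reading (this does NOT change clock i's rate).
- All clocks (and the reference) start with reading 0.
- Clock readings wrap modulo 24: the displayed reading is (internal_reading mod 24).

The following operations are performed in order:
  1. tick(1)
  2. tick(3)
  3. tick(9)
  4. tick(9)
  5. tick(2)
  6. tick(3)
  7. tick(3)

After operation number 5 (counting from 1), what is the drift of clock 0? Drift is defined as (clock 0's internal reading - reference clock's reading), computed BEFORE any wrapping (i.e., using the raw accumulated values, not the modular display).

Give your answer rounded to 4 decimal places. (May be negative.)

Answer: 6.0000

Derivation:
After op 1 tick(1): ref=1.0000 raw=[1.2500 1.2500]
After op 2 tick(3): ref=4.0000 raw=[5.0000 5.0000]
After op 3 tick(9): ref=13.0000 raw=[16.2500 16.2500]
After op 4 tick(9): ref=22.0000 raw=[27.5000 27.5000]
After op 5 tick(2): ref=24.0000 raw=[30.0000 30.0000]
Drift of clock 0 after op 5: 30.0000 - 24.0000 = 6.0000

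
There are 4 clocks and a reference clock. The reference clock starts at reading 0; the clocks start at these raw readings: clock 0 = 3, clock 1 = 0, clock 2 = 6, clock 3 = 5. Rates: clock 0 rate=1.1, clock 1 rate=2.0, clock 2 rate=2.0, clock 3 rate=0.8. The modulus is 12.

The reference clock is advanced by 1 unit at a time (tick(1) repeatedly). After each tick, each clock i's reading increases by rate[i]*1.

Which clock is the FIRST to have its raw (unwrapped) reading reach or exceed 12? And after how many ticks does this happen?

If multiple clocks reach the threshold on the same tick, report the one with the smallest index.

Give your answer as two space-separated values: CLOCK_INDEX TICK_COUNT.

clock 0: start=3, rate=1.1, needs 12-3 = 9; ticks = ceil(9/1.1) = ceil(8.1818) = 9; reading at tick 9 = 3 + 1.1*9 = 12.9000
clock 1: start=0, rate=2.0, needs 12-0 = 12; ticks = ceil(12/2.0) = ceil(6.0000) = 6; reading at tick 6 = 0 + 2.0*6 = 12.0000
clock 2: start=6, rate=2.0, needs 12-6 = 6; ticks = ceil(6/2.0) = ceil(3.0000) = 3; reading at tick 3 = 6 + 2.0*3 = 12.0000
clock 3: start=5, rate=0.8, needs 12-5 = 7; ticks = ceil(7/0.8) = ceil(8.7500) = 9; reading at tick 9 = 5 + 0.8*9 = 12.2000
Minimum tick count = 3; winners = [2]; smallest index = 2

Answer: 2 3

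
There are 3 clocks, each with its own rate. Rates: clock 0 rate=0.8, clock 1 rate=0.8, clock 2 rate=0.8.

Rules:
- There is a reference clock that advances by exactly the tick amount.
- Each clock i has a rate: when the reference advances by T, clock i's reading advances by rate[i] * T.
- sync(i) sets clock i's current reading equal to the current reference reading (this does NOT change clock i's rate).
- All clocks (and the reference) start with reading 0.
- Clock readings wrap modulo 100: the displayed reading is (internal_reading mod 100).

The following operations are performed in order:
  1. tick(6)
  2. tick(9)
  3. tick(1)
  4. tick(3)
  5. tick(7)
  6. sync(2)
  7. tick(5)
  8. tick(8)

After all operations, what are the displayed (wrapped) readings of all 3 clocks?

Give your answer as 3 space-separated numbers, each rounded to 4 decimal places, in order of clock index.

After op 1 tick(6): ref=6.0000 raw=[4.8000 4.8000 4.8000]
After op 2 tick(9): ref=15.0000 raw=[12.0000 12.0000 12.0000]
After op 3 tick(1): ref=16.0000 raw=[12.8000 12.8000 12.8000]
After op 4 tick(3): ref=19.0000 raw=[15.2000 15.2000 15.2000]
After op 5 tick(7): ref=26.0000 raw=[20.8000 20.8000 20.8000]
After op 6 sync(2): ref=26.0000 raw=[20.8000 20.8000 26.0000]
After op 7 tick(5): ref=31.0000 raw=[24.8000 24.8000 30.0000]
After op 8 tick(8): ref=39.0000 raw=[31.2000 31.2000 36.4000]
Wrap final raw readings (mod 100): 31.2000 mod 100 = 31.2000; 31.2000 mod 100 = 31.2000; 36.4000 mod 100 = 36.4000

Answer: 31.2000 31.2000 36.4000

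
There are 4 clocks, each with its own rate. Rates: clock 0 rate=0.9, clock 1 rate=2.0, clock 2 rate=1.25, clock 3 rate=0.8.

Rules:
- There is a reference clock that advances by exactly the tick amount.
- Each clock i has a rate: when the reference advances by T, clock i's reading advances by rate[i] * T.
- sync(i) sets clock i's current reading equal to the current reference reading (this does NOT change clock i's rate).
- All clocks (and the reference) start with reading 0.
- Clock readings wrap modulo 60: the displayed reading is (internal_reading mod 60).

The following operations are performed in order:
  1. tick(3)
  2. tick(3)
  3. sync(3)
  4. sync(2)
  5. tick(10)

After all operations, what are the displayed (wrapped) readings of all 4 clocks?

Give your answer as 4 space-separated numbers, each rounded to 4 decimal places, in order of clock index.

Answer: 14.4000 32.0000 18.5000 14.0000

Derivation:
After op 1 tick(3): ref=3.0000 raw=[2.7000 6.0000 3.7500 2.4000]
After op 2 tick(3): ref=6.0000 raw=[5.4000 12.0000 7.5000 4.8000]
After op 3 sync(3): ref=6.0000 raw=[5.4000 12.0000 7.5000 6.0000]
After op 4 sync(2): ref=6.0000 raw=[5.4000 12.0000 6.0000 6.0000]
After op 5 tick(10): ref=16.0000 raw=[14.4000 32.0000 18.5000 14.0000]
Wrap final raw readings (mod 60): 14.4000 mod 60 = 14.4000; 32.0000 mod 60 = 32.0000; 18.5000 mod 60 = 18.5000; 14.0000 mod 60 = 14.0000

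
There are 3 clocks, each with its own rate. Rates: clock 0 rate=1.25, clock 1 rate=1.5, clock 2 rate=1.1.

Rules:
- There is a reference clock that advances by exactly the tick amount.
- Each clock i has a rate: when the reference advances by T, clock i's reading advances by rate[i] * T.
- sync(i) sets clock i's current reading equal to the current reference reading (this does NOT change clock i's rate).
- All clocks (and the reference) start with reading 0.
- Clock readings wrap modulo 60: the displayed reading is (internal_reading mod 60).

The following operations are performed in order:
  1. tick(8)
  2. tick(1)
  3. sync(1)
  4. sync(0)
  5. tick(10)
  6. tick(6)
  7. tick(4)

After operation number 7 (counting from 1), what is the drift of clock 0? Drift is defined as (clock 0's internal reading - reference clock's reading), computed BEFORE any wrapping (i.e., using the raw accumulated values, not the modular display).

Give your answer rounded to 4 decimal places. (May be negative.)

Answer: 5.0000

Derivation:
After op 1 tick(8): ref=8.0000 raw=[10.0000 12.0000 8.8000]
After op 2 tick(1): ref=9.0000 raw=[11.2500 13.5000 9.9000]
After op 3 sync(1): ref=9.0000 raw=[11.2500 9.0000 9.9000]
After op 4 sync(0): ref=9.0000 raw=[9.0000 9.0000 9.9000]
After op 5 tick(10): ref=19.0000 raw=[21.5000 24.0000 20.9000]
After op 6 tick(6): ref=25.0000 raw=[29.0000 33.0000 27.5000]
After op 7 tick(4): ref=29.0000 raw=[34.0000 39.0000 31.9000]
Drift of clock 0 after op 7: 34.0000 - 29.0000 = 5.0000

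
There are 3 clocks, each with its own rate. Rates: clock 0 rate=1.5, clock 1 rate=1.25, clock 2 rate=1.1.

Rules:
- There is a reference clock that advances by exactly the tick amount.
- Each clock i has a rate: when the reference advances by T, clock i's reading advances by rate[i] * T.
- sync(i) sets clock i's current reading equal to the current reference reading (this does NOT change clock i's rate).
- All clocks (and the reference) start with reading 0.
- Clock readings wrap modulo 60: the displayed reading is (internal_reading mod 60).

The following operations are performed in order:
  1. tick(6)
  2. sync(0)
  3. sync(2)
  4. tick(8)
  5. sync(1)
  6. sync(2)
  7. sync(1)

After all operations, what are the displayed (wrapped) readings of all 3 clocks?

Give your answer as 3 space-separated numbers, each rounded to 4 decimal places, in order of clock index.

After op 1 tick(6): ref=6.0000 raw=[9.0000 7.5000 6.6000]
After op 2 sync(0): ref=6.0000 raw=[6.0000 7.5000 6.6000]
After op 3 sync(2): ref=6.0000 raw=[6.0000 7.5000 6.0000]
After op 4 tick(8): ref=14.0000 raw=[18.0000 17.5000 14.8000]
After op 5 sync(1): ref=14.0000 raw=[18.0000 14.0000 14.8000]
After op 6 sync(2): ref=14.0000 raw=[18.0000 14.0000 14.0000]
After op 7 sync(1): ref=14.0000 raw=[18.0000 14.0000 14.0000]
Wrap final raw readings (mod 60): 18.0000 mod 60 = 18.0000; 14.0000 mod 60 = 14.0000; 14.0000 mod 60 = 14.0000

Answer: 18.0000 14.0000 14.0000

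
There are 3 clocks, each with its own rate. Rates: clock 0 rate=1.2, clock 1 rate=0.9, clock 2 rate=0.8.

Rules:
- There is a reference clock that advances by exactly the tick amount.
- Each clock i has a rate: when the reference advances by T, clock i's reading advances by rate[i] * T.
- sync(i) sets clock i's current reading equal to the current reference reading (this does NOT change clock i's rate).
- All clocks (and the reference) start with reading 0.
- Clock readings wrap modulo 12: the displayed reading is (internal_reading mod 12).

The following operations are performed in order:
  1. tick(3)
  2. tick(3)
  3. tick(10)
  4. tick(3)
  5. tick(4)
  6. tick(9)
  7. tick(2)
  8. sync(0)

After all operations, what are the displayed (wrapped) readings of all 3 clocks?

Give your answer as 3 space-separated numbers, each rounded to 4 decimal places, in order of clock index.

Answer: 10.0000 6.6000 3.2000

Derivation:
After op 1 tick(3): ref=3.0000 raw=[3.6000 2.7000 2.4000]
After op 2 tick(3): ref=6.0000 raw=[7.2000 5.4000 4.8000]
After op 3 tick(10): ref=16.0000 raw=[19.2000 14.4000 12.8000]
After op 4 tick(3): ref=19.0000 raw=[22.8000 17.1000 15.2000]
After op 5 tick(4): ref=23.0000 raw=[27.6000 20.7000 18.4000]
After op 6 tick(9): ref=32.0000 raw=[38.4000 28.8000 25.6000]
After op 7 tick(2): ref=34.0000 raw=[40.8000 30.6000 27.2000]
After op 8 sync(0): ref=34.0000 raw=[34.0000 30.6000 27.2000]
Wrap final raw readings (mod 12): 34.0000 mod 12 = 10.0000; 30.6000 mod 12 = 6.6000; 27.2000 mod 12 = 3.2000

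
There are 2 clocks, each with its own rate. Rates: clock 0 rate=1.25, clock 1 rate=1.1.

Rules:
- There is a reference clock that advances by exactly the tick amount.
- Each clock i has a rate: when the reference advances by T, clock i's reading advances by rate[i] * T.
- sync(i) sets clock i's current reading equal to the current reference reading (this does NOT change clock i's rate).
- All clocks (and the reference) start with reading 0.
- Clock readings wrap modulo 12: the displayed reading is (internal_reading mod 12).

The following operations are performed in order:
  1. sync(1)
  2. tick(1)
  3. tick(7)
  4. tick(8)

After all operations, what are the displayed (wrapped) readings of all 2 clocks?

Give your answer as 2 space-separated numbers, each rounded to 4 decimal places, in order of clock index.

After op 1 sync(1): ref=0.0000 raw=[0.0000 0.0000]
After op 2 tick(1): ref=1.0000 raw=[1.2500 1.1000]
After op 3 tick(7): ref=8.0000 raw=[10.0000 8.8000]
After op 4 tick(8): ref=16.0000 raw=[20.0000 17.6000]
Wrap final raw readings (mod 12): 20.0000 mod 12 = 8.0000; 17.6000 mod 12 = 5.6000

Answer: 8.0000 5.6000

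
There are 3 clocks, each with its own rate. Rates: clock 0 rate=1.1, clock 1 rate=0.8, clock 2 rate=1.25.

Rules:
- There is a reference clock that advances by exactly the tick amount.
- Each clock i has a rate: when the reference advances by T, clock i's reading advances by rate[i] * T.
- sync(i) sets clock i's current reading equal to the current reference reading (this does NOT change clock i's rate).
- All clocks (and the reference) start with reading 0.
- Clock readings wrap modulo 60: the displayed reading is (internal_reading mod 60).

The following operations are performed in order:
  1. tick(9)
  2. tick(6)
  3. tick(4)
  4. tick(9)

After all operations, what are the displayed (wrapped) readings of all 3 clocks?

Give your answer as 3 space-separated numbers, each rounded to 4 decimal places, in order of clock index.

Answer: 30.8000 22.4000 35.0000

Derivation:
After op 1 tick(9): ref=9.0000 raw=[9.9000 7.2000 11.2500]
After op 2 tick(6): ref=15.0000 raw=[16.5000 12.0000 18.7500]
After op 3 tick(4): ref=19.0000 raw=[20.9000 15.2000 23.7500]
After op 4 tick(9): ref=28.0000 raw=[30.8000 22.4000 35.0000]
Wrap final raw readings (mod 60): 30.8000 mod 60 = 30.8000; 22.4000 mod 60 = 22.4000; 35.0000 mod 60 = 35.0000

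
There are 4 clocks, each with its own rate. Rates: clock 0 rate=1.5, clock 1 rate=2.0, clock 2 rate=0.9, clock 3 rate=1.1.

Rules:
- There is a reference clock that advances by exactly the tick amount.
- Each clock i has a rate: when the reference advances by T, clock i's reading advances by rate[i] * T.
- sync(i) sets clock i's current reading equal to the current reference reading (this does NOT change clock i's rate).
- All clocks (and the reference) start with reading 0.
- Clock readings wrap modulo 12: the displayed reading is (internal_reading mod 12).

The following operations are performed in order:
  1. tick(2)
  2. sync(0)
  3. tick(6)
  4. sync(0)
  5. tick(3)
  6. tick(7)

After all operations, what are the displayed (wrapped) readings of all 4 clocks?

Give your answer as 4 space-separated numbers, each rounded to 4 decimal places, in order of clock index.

Answer: 11.0000 0.0000 4.2000 7.8000

Derivation:
After op 1 tick(2): ref=2.0000 raw=[3.0000 4.0000 1.8000 2.2000]
After op 2 sync(0): ref=2.0000 raw=[2.0000 4.0000 1.8000 2.2000]
After op 3 tick(6): ref=8.0000 raw=[11.0000 16.0000 7.2000 8.8000]
After op 4 sync(0): ref=8.0000 raw=[8.0000 16.0000 7.2000 8.8000]
After op 5 tick(3): ref=11.0000 raw=[12.5000 22.0000 9.9000 12.1000]
After op 6 tick(7): ref=18.0000 raw=[23.0000 36.0000 16.2000 19.8000]
Wrap final raw readings (mod 12): 23.0000 mod 12 = 11.0000; 36.0000 mod 12 = 0.0000; 16.2000 mod 12 = 4.2000; 19.8000 mod 12 = 7.8000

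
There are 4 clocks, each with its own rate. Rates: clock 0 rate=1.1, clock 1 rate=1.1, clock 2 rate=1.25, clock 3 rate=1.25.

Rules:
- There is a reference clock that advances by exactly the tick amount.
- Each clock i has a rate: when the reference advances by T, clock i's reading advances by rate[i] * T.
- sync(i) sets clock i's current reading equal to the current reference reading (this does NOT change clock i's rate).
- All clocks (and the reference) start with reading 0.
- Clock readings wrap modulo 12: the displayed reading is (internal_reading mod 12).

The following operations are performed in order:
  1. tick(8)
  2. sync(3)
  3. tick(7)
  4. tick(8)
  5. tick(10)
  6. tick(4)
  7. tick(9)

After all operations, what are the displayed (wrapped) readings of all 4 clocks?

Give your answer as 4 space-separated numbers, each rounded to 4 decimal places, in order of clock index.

After op 1 tick(8): ref=8.0000 raw=[8.8000 8.8000 10.0000 10.0000]
After op 2 sync(3): ref=8.0000 raw=[8.8000 8.8000 10.0000 8.0000]
After op 3 tick(7): ref=15.0000 raw=[16.5000 16.5000 18.7500 16.7500]
After op 4 tick(8): ref=23.0000 raw=[25.3000 25.3000 28.7500 26.7500]
After op 5 tick(10): ref=33.0000 raw=[36.3000 36.3000 41.2500 39.2500]
After op 6 tick(4): ref=37.0000 raw=[40.7000 40.7000 46.2500 44.2500]
After op 7 tick(9): ref=46.0000 raw=[50.6000 50.6000 57.5000 55.5000]
Wrap final raw readings (mod 12): 50.6000 mod 12 = 2.6000; 50.6000 mod 12 = 2.6000; 57.5000 mod 12 = 9.5000; 55.5000 mod 12 = 7.5000

Answer: 2.6000 2.6000 9.5000 7.5000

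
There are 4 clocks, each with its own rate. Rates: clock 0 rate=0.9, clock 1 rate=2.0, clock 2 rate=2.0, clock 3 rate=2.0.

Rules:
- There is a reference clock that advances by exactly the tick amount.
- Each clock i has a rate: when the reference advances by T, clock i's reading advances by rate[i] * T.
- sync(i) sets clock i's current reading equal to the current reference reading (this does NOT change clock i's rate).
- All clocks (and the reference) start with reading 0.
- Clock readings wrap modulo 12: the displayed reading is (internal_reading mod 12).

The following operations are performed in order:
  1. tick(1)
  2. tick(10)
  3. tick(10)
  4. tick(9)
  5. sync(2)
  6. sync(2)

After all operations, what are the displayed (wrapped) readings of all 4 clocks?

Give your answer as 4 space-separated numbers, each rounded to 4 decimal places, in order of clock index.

Answer: 3.0000 0.0000 6.0000 0.0000

Derivation:
After op 1 tick(1): ref=1.0000 raw=[0.9000 2.0000 2.0000 2.0000]
After op 2 tick(10): ref=11.0000 raw=[9.9000 22.0000 22.0000 22.0000]
After op 3 tick(10): ref=21.0000 raw=[18.9000 42.0000 42.0000 42.0000]
After op 4 tick(9): ref=30.0000 raw=[27.0000 60.0000 60.0000 60.0000]
After op 5 sync(2): ref=30.0000 raw=[27.0000 60.0000 30.0000 60.0000]
After op 6 sync(2): ref=30.0000 raw=[27.0000 60.0000 30.0000 60.0000]
Wrap final raw readings (mod 12): 27.0000 mod 12 = 3.0000; 60.0000 mod 12 = 0.0000; 30.0000 mod 12 = 6.0000; 60.0000 mod 12 = 0.0000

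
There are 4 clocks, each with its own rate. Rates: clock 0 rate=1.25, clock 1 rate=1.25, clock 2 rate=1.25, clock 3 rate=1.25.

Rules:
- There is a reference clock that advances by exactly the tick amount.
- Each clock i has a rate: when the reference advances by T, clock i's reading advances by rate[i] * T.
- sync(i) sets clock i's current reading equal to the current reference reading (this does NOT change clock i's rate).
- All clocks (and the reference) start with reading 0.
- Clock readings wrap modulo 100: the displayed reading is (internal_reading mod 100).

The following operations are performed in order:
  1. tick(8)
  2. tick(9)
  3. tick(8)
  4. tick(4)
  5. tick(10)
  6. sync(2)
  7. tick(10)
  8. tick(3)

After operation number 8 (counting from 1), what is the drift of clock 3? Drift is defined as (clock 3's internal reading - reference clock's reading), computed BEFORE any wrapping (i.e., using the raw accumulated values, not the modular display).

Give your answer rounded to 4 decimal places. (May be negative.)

After op 1 tick(8): ref=8.0000 raw=[10.0000 10.0000 10.0000 10.0000]
After op 2 tick(9): ref=17.0000 raw=[21.2500 21.2500 21.2500 21.2500]
After op 3 tick(8): ref=25.0000 raw=[31.2500 31.2500 31.2500 31.2500]
After op 4 tick(4): ref=29.0000 raw=[36.2500 36.2500 36.2500 36.2500]
After op 5 tick(10): ref=39.0000 raw=[48.7500 48.7500 48.7500 48.7500]
After op 6 sync(2): ref=39.0000 raw=[48.7500 48.7500 39.0000 48.7500]
After op 7 tick(10): ref=49.0000 raw=[61.2500 61.2500 51.5000 61.2500]
After op 8 tick(3): ref=52.0000 raw=[65.0000 65.0000 55.2500 65.0000]
Drift of clock 3 after op 8: 65.0000 - 52.0000 = 13.0000

Answer: 13.0000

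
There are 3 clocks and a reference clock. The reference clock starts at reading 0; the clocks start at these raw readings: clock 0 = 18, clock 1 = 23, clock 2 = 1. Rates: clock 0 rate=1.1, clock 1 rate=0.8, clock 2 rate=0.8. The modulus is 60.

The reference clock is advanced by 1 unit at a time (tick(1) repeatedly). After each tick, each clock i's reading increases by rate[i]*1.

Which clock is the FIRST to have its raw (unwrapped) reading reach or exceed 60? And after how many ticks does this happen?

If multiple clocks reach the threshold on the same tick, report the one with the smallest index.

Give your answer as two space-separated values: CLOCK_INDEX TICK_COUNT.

clock 0: start=18, rate=1.1, needs 60-18 = 42; ticks = ceil(42/1.1) = ceil(38.1818) = 39; reading at tick 39 = 18 + 1.1*39 = 60.9000
clock 1: start=23, rate=0.8, needs 60-23 = 37; ticks = ceil(37/0.8) = ceil(46.2500) = 47; reading at tick 47 = 23 + 0.8*47 = 60.6000
clock 2: start=1, rate=0.8, needs 60-1 = 59; ticks = ceil(59/0.8) = ceil(73.7500) = 74; reading at tick 74 = 1 + 0.8*74 = 60.2000
Minimum tick count = 39; winners = [0]; smallest index = 0

Answer: 0 39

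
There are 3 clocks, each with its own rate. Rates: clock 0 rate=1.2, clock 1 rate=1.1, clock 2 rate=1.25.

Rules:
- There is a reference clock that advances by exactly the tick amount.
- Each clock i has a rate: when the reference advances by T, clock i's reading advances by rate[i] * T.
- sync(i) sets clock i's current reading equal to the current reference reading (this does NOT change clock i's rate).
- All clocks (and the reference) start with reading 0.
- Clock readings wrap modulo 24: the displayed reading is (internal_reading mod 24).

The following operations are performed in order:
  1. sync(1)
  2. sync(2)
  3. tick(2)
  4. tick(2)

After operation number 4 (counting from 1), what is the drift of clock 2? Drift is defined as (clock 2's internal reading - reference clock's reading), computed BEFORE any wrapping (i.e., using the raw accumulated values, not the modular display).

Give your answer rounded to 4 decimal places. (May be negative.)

Answer: 1.0000

Derivation:
After op 1 sync(1): ref=0.0000 raw=[0.0000 0.0000 0.0000]
After op 2 sync(2): ref=0.0000 raw=[0.0000 0.0000 0.0000]
After op 3 tick(2): ref=2.0000 raw=[2.4000 2.2000 2.5000]
After op 4 tick(2): ref=4.0000 raw=[4.8000 4.4000 5.0000]
Drift of clock 2 after op 4: 5.0000 - 4.0000 = 1.0000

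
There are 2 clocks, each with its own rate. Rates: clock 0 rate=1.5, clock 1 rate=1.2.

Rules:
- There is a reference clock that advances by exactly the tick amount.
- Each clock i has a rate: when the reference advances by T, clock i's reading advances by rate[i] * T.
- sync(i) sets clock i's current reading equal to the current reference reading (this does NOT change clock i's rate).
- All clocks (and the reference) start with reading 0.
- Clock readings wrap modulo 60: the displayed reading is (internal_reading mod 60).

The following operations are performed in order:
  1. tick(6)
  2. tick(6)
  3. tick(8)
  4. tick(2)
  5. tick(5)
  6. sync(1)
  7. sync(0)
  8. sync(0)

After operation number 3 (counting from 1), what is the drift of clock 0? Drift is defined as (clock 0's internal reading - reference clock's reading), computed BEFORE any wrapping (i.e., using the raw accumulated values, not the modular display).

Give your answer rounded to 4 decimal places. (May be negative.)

Answer: 10.0000

Derivation:
After op 1 tick(6): ref=6.0000 raw=[9.0000 7.2000]
After op 2 tick(6): ref=12.0000 raw=[18.0000 14.4000]
After op 3 tick(8): ref=20.0000 raw=[30.0000 24.0000]
Drift of clock 0 after op 3: 30.0000 - 20.0000 = 10.0000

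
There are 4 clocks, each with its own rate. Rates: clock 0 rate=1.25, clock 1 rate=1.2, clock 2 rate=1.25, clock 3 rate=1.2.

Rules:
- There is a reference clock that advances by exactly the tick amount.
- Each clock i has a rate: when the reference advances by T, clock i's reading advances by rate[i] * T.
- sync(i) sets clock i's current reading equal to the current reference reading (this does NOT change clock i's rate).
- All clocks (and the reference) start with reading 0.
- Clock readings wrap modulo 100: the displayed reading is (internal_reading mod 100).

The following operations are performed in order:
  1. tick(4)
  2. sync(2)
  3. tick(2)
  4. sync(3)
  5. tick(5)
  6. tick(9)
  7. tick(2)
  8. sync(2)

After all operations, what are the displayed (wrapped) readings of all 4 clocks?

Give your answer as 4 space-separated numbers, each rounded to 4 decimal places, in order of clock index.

After op 1 tick(4): ref=4.0000 raw=[5.0000 4.8000 5.0000 4.8000]
After op 2 sync(2): ref=4.0000 raw=[5.0000 4.8000 4.0000 4.8000]
After op 3 tick(2): ref=6.0000 raw=[7.5000 7.2000 6.5000 7.2000]
After op 4 sync(3): ref=6.0000 raw=[7.5000 7.2000 6.5000 6.0000]
After op 5 tick(5): ref=11.0000 raw=[13.7500 13.2000 12.7500 12.0000]
After op 6 tick(9): ref=20.0000 raw=[25.0000 24.0000 24.0000 22.8000]
After op 7 tick(2): ref=22.0000 raw=[27.5000 26.4000 26.5000 25.2000]
After op 8 sync(2): ref=22.0000 raw=[27.5000 26.4000 22.0000 25.2000]
Wrap final raw readings (mod 100): 27.5000 mod 100 = 27.5000; 26.4000 mod 100 = 26.4000; 22.0000 mod 100 = 22.0000; 25.2000 mod 100 = 25.2000

Answer: 27.5000 26.4000 22.0000 25.2000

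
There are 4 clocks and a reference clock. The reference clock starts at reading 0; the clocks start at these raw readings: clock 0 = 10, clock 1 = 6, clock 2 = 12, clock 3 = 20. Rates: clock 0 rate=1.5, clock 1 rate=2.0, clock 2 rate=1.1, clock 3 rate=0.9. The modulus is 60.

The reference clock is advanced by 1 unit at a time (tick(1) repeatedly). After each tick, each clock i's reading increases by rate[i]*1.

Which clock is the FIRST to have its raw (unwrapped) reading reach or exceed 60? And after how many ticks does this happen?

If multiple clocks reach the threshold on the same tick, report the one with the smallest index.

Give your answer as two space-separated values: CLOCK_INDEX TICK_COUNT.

clock 0: start=10, rate=1.5, needs 60-10 = 50; ticks = ceil(50/1.5) = ceil(33.3333) = 34; reading at tick 34 = 10 + 1.5*34 = 61.0000
clock 1: start=6, rate=2.0, needs 60-6 = 54; ticks = ceil(54/2.0) = ceil(27.0000) = 27; reading at tick 27 = 6 + 2.0*27 = 60.0000
clock 2: start=12, rate=1.1, needs 60-12 = 48; ticks = ceil(48/1.1) = ceil(43.6364) = 44; reading at tick 44 = 12 + 1.1*44 = 60.4000
clock 3: start=20, rate=0.9, needs 60-20 = 40; ticks = ceil(40/0.9) = ceil(44.4444) = 45; reading at tick 45 = 20 + 0.9*45 = 60.5000
Minimum tick count = 27; winners = [1]; smallest index = 1

Answer: 1 27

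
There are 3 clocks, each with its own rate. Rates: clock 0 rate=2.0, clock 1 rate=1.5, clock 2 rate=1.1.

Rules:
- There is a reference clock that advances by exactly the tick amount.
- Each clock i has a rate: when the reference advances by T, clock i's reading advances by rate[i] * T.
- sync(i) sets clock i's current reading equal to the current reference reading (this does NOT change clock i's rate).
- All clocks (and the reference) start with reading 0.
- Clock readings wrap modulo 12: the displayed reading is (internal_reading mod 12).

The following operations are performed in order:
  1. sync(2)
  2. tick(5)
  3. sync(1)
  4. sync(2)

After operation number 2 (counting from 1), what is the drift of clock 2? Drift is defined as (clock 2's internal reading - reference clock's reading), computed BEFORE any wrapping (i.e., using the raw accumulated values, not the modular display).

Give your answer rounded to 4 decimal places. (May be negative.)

After op 1 sync(2): ref=0.0000 raw=[0.0000 0.0000 0.0000]
After op 2 tick(5): ref=5.0000 raw=[10.0000 7.5000 5.5000]
Drift of clock 2 after op 2: 5.5000 - 5.0000 = 0.5000

Answer: 0.5000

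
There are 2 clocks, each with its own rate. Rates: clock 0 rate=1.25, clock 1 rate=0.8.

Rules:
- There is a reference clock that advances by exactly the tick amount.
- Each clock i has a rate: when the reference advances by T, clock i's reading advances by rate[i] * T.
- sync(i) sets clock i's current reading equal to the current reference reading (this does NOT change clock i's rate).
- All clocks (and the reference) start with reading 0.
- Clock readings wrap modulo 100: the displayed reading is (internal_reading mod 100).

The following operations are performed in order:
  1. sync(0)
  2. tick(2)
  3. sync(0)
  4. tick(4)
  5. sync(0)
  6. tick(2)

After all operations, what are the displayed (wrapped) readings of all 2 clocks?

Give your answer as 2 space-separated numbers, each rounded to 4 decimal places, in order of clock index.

After op 1 sync(0): ref=0.0000 raw=[0.0000 0.0000]
After op 2 tick(2): ref=2.0000 raw=[2.5000 1.6000]
After op 3 sync(0): ref=2.0000 raw=[2.0000 1.6000]
After op 4 tick(4): ref=6.0000 raw=[7.0000 4.8000]
After op 5 sync(0): ref=6.0000 raw=[6.0000 4.8000]
After op 6 tick(2): ref=8.0000 raw=[8.5000 6.4000]
Wrap final raw readings (mod 100): 8.5000 mod 100 = 8.5000; 6.4000 mod 100 = 6.4000

Answer: 8.5000 6.4000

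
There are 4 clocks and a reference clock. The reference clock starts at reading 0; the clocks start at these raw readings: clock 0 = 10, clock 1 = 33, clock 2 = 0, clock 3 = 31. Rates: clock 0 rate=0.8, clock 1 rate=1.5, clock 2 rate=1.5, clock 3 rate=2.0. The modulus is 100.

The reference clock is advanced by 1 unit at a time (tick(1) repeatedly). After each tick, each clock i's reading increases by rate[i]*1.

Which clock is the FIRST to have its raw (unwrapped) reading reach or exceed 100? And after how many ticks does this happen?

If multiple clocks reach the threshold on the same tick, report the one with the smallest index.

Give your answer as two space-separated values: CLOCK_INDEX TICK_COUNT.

Answer: 3 35

Derivation:
clock 0: start=10, rate=0.8, needs 100-10 = 90; ticks = ceil(90/0.8) = ceil(112.5000) = 113; reading at tick 113 = 10 + 0.8*113 = 100.4000
clock 1: start=33, rate=1.5, needs 100-33 = 67; ticks = ceil(67/1.5) = ceil(44.6667) = 45; reading at tick 45 = 33 + 1.5*45 = 100.5000
clock 2: start=0, rate=1.5, needs 100-0 = 100; ticks = ceil(100/1.5) = ceil(66.6667) = 67; reading at tick 67 = 0 + 1.5*67 = 100.5000
clock 3: start=31, rate=2.0, needs 100-31 = 69; ticks = ceil(69/2.0) = ceil(34.5000) = 35; reading at tick 35 = 31 + 2.0*35 = 101.0000
Minimum tick count = 35; winners = [3]; smallest index = 3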